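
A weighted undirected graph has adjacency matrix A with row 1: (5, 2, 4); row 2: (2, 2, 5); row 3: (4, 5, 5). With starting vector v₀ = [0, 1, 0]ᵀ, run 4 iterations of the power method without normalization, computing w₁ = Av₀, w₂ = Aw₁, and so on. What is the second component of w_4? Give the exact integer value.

w1 = Av₀ = (5·0 + 2·1 + 4·0; 2·0 + 2·1 + 5·0; 4·0 + 5·1 + 5·0) = (2, 2, 5)
w2 = Aw1 = (5·2 + 2·2 + 4·5; 2·2 + 2·2 + 5·5; 4·2 + 5·2 + 5·5) = (34, 33, 43)
w3 = Aw2 = (408, 349, 516)
w4 = Aw3 = (4802, 4094, 5957)
The requested component of w4 is 4094.

4094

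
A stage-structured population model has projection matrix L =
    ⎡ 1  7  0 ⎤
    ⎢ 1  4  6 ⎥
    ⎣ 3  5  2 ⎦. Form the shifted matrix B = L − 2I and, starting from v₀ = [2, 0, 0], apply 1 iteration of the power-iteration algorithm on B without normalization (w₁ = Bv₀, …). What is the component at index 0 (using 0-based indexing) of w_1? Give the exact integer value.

B = L − 2I has rows (-1, 7, 0); (1, 2, 6); (3, 5, 0)
w1 = Bv₀ = (-2, 2, 6)
Requested component of w1: -2

-2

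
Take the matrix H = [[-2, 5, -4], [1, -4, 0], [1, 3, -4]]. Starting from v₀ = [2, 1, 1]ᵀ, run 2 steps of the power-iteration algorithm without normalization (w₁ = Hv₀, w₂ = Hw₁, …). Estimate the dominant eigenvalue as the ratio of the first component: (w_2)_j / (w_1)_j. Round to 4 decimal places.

λ ≈ 2.6667

w1 = Hv₀ = (-3, -2, 1)
w2 = Hw1 = (-8, 5, -13)
Ratio at component: -8 / -3 = 2.6667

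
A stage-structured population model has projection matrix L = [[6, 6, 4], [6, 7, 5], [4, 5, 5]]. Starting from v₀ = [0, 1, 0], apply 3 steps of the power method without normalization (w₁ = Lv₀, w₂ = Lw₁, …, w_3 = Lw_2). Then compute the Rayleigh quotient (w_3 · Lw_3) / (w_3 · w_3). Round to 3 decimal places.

w1 = Lv₀ = (6·0 + 6·1 + 4·0; 6·0 + 7·1 + 5·0; 4·0 + 5·1 + 5·0) = (6, 7, 5)
w2 = Lw1 = (6·6 + 6·7 + 4·5; 6·6 + 7·7 + 5·5; 4·6 + 5·7 + 5·5) = (98, 110, 84)
w3 = Lw2 = (1584, 1778, 1362)
Lw3 = (25620, 28760, 22036)
w3·Lw3 = 1584·25620 + 1778·28760 + 1362·22036 = 121730392; w3·w3 = 1584·1584 + 1778·1778 + 1362·1362 = 7525384
λ ≈ 121730392/7525384 = 16.176

λ ≈ 16.176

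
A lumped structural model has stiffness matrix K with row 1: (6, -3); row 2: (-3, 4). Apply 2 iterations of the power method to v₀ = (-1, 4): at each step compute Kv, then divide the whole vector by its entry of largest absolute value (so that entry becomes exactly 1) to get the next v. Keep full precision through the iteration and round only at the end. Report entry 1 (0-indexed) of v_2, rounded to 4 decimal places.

-0.7879

Kv0 = (-18.00000, 19.00000); divide by 19.00000 → v1 = (-0.94737, 1.00000)
Kv1 = (-8.68421, 6.84211); divide by -8.68421 → v2 = (1.00000, -0.78788)
Requested entry of v2: 130/-165 = -0.7879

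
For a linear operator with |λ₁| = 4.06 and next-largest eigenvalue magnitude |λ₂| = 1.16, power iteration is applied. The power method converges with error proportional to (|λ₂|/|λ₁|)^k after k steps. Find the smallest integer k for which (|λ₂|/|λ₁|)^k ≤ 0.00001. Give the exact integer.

10

|λ₂/λ₁| = 1.16/4.06 = 0.28571
Need k ≥ ln(0.00001) / ln(0.28571) = -11.5129 / -1.2528 ≈ 9.190
Smallest integer k satisfying the bound: 10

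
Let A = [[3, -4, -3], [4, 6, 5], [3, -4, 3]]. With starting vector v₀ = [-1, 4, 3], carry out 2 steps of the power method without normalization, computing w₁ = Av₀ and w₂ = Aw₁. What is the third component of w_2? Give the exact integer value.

w1 = Av₀ = (3·(-1) + (-4)·4 + (-3)·3; 4·(-1) + 6·4 + 5·3; 3·(-1) + (-4)·4 + 3·3) = (-28, 35, -10)
w2 = Aw1 = (3·(-28) + (-4)·35 + (-3)·(-10); 4·(-28) + 6·35 + 5·(-10); 3·(-28) + (-4)·35 + 3·(-10)) = (-194, 48, -254)
The requested component of w2 is -254.

-254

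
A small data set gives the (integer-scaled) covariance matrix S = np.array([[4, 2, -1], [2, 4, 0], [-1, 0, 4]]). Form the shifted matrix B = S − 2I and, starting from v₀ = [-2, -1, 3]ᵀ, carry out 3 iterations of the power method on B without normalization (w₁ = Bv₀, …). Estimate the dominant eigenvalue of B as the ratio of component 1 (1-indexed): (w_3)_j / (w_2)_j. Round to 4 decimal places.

B = S − 2I has rows (2, 2, -1); (2, 2, 0); (-1, 0, 2)
w1 = Bv₀ = (2·(-2) + 2·(-1) + (-1)·3; 2·(-2) + 2·(-1) + 0·3; (-1)·(-2) + 0·(-1) + 2·3) = (-9, -6, 8)
w2 = Bw1 = (2·(-9) + 2·(-6) + (-1)·8; 2·(-9) + 2·(-6) + 0·8; (-1)·(-9) + 0·(-6) + 2·8) = (-38, -30, 25)
w3 = Bw2 = (-161, -136, 88)
Ratio: -161/-38 = 4.2368

4.2368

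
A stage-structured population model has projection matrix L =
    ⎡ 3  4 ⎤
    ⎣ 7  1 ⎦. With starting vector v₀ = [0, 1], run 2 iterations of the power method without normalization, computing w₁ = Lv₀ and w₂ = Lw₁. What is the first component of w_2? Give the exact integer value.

w1 = Lv₀ = (4, 1)
w2 = Lw1 = (16, 29)
The requested component of w2 is 16.

16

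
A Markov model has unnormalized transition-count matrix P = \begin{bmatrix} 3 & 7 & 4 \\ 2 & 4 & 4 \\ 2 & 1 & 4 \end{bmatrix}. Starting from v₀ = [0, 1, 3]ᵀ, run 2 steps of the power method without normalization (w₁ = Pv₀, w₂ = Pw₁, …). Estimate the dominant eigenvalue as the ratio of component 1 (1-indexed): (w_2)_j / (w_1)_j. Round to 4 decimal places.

11.6316

w1 = Pv₀ = (19, 16, 13)
w2 = Pw1 = (221, 154, 106)
Ratio at component: 221 / 19 = 11.6316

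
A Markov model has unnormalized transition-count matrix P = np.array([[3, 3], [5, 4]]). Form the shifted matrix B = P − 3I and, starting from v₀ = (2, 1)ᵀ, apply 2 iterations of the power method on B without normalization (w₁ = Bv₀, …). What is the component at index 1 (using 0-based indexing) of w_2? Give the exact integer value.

26

B = P − 3I has rows (0, 3); (5, 1)
w1 = Bv₀ = (0·2 + 3·1; 5·2 + 1·1) = (3, 11)
w2 = Bw1 = (0·3 + 3·11; 5·3 + 1·11) = (33, 26)
Requested component of w2: 26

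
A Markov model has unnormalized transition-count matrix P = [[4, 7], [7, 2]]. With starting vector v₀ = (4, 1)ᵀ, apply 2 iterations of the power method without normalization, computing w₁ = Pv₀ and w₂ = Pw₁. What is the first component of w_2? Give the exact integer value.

302

w1 = Pv₀ = (23, 30)
w2 = Pw1 = (302, 221)
The requested component of w2 is 302.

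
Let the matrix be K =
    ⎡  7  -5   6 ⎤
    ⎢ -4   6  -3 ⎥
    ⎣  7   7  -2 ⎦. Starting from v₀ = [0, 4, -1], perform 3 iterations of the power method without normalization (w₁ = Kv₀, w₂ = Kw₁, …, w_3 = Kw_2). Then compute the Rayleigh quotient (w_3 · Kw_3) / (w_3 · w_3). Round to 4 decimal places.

λ ≈ 9.7667

w1 = Kv₀ = (-26, 27, 30)
w2 = Kw1 = (-137, 176, -53)
w3 = Kw2 = (-2157, 1763, 379)
Kw3 = (-21640, 18069, -3516)
w3·Kw3 = (-2157)·(-21640) + 1763·18069 + 379·(-3516) = 77200563; w3·w3 = (-2157)·(-2157) + 1763·1763 + 379·379 = 7904459
λ ≈ 77200563/7904459 = 9.7667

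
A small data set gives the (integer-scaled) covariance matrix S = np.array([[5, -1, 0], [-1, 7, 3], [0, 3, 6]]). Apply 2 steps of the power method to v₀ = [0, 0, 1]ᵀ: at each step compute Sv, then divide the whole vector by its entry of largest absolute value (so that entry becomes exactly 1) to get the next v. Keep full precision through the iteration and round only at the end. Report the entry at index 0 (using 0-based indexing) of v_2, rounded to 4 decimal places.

Sv0 = (0.00000, 3.00000, 6.00000); divide by 6.00000 → v1 = (0.00000, 0.50000, 1.00000)
Sv1 = (-0.50000, 6.50000, 7.50000); divide by 7.50000 → v2 = (-0.06667, 0.86667, 1.00000)
Requested entry of v2: -3/45 = -0.0667

-0.0667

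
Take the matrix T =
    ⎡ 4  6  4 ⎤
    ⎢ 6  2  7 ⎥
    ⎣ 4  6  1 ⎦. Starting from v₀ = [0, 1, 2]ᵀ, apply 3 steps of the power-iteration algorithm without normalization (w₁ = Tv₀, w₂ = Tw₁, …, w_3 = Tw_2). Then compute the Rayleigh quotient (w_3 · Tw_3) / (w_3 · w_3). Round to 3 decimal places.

λ ≈ 13.396

w1 = Tv₀ = (4·0 + 6·1 + 4·2; 6·0 + 2·1 + 7·2; 4·0 + 6·1 + 1·2) = (14, 16, 8)
w2 = Tw1 = (4·14 + 6·16 + 4·8; 6·14 + 2·16 + 7·8; 4·14 + 6·16 + 1·8) = (184, 172, 160)
w3 = Tw2 = (2408, 2568, 1928)
Tw3 = (32752, 33080, 26968)
w3·Tw3 = 2408·32752 + 2568·33080 + 1928·26968 = 215810560; w3·w3 = 2408·2408 + 2568·2568 + 1928·1928 = 16110272
λ ≈ 215810560/16110272 = 13.396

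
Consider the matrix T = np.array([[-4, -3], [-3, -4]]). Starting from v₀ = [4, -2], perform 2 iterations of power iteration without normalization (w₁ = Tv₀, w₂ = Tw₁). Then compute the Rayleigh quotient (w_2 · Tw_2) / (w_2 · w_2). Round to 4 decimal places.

w1 = Tv₀ = ((-4)·4 + (-3)·(-2); (-3)·4 + (-4)·(-2)) = (-10, -4)
w2 = Tw1 = ((-4)·(-10) + (-3)·(-4); (-3)·(-10) + (-4)·(-4)) = (52, 46)
Tw2 = (-346, -340)
w2·Tw2 = 52·(-346) + 46·(-340) = -33632; w2·w2 = 52·52 + 46·46 = 4820
λ ≈ -33632/4820 = -6.9776

λ ≈ -6.9776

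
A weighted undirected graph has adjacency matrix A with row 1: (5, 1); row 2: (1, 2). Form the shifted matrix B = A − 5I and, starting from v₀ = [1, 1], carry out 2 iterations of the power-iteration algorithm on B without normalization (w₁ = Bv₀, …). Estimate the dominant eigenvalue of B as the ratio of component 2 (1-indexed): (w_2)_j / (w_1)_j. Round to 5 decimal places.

μ ≈ -3.50000

B = A − 5I has rows (0, 1); (1, -3)
w1 = Bv₀ = (0·1 + 1·1; 1·1 + (-3)·1) = (1, -2)
w2 = Bw1 = (0·1 + 1·(-2); 1·1 + (-3)·(-2)) = (-2, 7)
Ratio: 7/-2 = -3.50000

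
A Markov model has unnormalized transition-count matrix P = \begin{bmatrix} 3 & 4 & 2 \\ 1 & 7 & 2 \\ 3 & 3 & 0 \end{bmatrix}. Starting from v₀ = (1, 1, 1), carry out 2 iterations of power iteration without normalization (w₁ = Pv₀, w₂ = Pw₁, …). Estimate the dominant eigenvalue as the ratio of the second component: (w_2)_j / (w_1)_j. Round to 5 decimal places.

λ ≈ 9.10000

w1 = Pv₀ = (9, 10, 6)
w2 = Pw1 = (79, 91, 57)
Ratio at component: 91 / 10 = 9.10000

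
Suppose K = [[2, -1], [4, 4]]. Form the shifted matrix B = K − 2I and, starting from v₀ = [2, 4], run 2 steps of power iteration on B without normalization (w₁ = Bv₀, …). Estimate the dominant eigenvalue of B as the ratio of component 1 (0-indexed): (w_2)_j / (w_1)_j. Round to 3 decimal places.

1.000

B = K − 2I has rows (0, -1); (4, 2)
w1 = Bv₀ = (0·2 + (-1)·4; 4·2 + 2·4) = (-4, 16)
w2 = Bw1 = (0·(-4) + (-1)·16; 4·(-4) + 2·16) = (-16, 16)
Ratio: 16/16 = 1.000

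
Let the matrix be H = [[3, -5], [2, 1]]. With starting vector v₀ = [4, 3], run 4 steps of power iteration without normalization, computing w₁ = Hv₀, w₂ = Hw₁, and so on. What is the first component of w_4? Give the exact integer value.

-36

w1 = Hv₀ = (-3, 11)
w2 = Hw1 = (-64, 5)
w3 = Hw2 = (-217, -123)
w4 = Hw3 = (-36, -557)
The requested component of w4 is -36.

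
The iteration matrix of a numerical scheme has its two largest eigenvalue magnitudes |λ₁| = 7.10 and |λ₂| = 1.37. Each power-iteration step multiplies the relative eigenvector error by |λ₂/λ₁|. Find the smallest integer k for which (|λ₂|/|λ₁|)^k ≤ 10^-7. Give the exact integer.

10

|λ₂/λ₁| = 1.37/7.10 = 0.19296
Need k ≥ ln(10^-7) / ln(0.19296) = -16.1181 / -1.6453 ≈ 9.797
Smallest integer k satisfying the bound: 10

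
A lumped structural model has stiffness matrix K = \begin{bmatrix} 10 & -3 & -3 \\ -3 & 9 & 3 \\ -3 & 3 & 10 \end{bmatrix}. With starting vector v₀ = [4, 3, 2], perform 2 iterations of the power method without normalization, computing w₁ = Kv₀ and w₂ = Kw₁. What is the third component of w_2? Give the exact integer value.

w1 = Kv₀ = (25, 21, 17)
w2 = Kw1 = (136, 165, 158)
The requested component of w2 is 158.

158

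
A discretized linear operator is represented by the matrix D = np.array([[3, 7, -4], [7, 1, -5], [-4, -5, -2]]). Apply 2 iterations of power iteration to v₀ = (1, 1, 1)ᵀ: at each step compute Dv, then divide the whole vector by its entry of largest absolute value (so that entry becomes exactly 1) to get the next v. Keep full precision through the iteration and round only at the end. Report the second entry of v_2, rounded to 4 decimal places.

1.0000

Dv0 = (6.00000, 3.00000, -11.00000); divide by -11.00000 → v1 = (-0.54545, -0.27273, 1.00000)
Dv1 = (-7.54545, -9.09091, 1.54545); divide by -9.09091 → v2 = (0.83000, 1.00000, -0.17000)
Requested entry of v2: 100/100 = 1.0000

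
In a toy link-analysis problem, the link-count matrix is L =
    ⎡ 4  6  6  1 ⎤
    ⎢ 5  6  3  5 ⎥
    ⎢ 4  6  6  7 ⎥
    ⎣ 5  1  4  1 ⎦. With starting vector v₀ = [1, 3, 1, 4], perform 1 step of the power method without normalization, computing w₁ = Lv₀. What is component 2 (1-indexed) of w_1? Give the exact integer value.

w1 = Lv₀ = (4·1 + 6·3 + 6·1 + 1·4; 5·1 + 6·3 + 3·1 + 5·4; 4·1 + 6·3 + 6·1 + 7·4; 5·1 + 1·3 + 4·1 + 1·4) = (32, 46, 56, 16)
The requested component of w1 is 46.

46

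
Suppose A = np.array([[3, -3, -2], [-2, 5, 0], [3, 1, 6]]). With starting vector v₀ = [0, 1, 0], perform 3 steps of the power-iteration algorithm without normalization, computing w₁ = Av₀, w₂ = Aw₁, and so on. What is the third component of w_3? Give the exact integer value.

w1 = Av₀ = (3·0 + (-3)·1 + (-2)·0; (-2)·0 + 5·1 + 0·0; 3·0 + 1·1 + 6·0) = (-3, 5, 1)
w2 = Aw1 = (3·(-3) + (-3)·5 + (-2)·1; (-2)·(-3) + 5·5 + 0·1; 3·(-3) + 1·5 + 6·1) = (-26, 31, 2)
w3 = Aw2 = (-175, 207, -35)
The requested component of w3 is -35.

-35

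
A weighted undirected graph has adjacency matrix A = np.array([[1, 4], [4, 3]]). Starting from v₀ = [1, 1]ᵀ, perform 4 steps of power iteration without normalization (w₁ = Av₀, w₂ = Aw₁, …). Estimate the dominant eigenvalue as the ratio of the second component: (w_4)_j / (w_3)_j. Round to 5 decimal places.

λ ≈ 6.09020

w1 = Av₀ = (1·1 + 4·1; 4·1 + 3·1) = (5, 7)
w2 = Aw1 = (1·5 + 4·7; 4·5 + 3·7) = (33, 41)
w3 = Aw2 = (197, 255)
w4 = Aw3 = (1217, 1553)
Ratio at component: 1553 / 255 = 6.09020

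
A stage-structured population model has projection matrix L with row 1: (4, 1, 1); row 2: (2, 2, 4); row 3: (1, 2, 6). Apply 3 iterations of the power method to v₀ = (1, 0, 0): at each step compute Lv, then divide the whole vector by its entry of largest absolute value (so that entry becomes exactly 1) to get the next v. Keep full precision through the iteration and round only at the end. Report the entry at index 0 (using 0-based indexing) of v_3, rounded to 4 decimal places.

Lv0 = (4.00000, 2.00000, 1.00000); divide by 4.00000 → v1 = (1.00000, 0.50000, 0.25000)
Lv1 = (4.75000, 4.00000, 3.50000); divide by 4.75000 → v2 = (1.00000, 0.84211, 0.73684)
Lv2 = (5.57895, 6.63158, 7.10526); divide by 7.10526 → v3 = (0.78519, 0.93333, 1.00000)
Requested entry of v3: 106/135 = 0.7852

0.7852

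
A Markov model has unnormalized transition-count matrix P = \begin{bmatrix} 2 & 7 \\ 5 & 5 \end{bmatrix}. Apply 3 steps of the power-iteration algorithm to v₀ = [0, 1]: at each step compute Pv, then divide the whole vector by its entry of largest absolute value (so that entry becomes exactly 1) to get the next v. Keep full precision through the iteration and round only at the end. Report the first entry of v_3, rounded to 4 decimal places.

0.9505

Pv0 = (7.00000, 5.00000); divide by 7.00000 → v1 = (1.00000, 0.71429)
Pv1 = (7.00000, 8.57143); divide by 8.57143 → v2 = (0.81667, 1.00000)
Pv2 = (8.63333, 9.08333); divide by 9.08333 → v3 = (0.95046, 1.00000)
Requested entry of v3: 518/545 = 0.9505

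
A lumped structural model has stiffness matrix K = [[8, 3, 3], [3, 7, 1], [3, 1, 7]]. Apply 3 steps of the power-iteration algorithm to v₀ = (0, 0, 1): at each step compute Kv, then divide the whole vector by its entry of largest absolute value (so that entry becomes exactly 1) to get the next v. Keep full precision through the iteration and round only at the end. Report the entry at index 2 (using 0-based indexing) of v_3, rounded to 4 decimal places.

Kv0 = (3.00000, 1.00000, 7.00000); divide by 7.00000 → v1 = (0.42857, 0.14286, 1.00000)
Kv1 = (6.85714, 3.28571, 8.42857); divide by 8.42857 → v2 = (0.81356, 0.38983, 1.00000)
Kv2 = (10.67797, 6.16949, 9.83051); divide by 10.67797 → v3 = (1.00000, 0.57778, 0.92063)
Requested entry of v3: 580/630 = 0.9206

0.9206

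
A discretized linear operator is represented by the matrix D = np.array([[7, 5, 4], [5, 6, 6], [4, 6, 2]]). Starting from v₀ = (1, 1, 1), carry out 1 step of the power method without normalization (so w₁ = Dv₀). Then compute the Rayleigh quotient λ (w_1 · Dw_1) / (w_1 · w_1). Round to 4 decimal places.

λ ≈ 15.2656

w1 = Dv₀ = (16, 17, 12)
Dw1 = (245, 254, 190)
w1·Dw1 = 16·245 + 17·254 + 12·190 = 10518; w1·w1 = 16·16 + 17·17 + 12·12 = 689
λ ≈ 10518/689 = 15.2656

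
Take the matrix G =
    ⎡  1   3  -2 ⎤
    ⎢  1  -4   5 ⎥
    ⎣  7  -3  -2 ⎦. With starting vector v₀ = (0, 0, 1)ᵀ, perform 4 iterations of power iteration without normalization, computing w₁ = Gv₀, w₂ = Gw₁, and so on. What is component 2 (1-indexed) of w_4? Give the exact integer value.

1216

w1 = Gv₀ = (-2, 5, -2)
w2 = Gw1 = (17, -32, -25)
w3 = Gw2 = (-29, 20, 265)
w4 = Gw3 = (-499, 1216, -793)
The requested component of w4 is 1216.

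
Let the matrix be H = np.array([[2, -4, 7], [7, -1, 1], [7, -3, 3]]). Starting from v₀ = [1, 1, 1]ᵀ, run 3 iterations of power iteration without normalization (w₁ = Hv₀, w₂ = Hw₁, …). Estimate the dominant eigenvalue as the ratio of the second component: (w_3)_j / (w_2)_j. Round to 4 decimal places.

6.2000

w1 = Hv₀ = (5, 7, 7)
w2 = Hw1 = (31, 35, 35)
w3 = Hw2 = (167, 217, 217)
Ratio at component: 217 / 35 = 6.2000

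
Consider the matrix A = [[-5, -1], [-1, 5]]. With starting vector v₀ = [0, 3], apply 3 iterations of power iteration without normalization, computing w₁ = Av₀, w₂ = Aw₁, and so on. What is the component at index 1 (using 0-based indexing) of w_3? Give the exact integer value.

390

w1 = Av₀ = ((-5)·0 + (-1)·3; (-1)·0 + 5·3) = (-3, 15)
w2 = Aw1 = ((-5)·(-3) + (-1)·15; (-1)·(-3) + 5·15) = (0, 78)
w3 = Aw2 = (-78, 390)
The requested component of w3 is 390.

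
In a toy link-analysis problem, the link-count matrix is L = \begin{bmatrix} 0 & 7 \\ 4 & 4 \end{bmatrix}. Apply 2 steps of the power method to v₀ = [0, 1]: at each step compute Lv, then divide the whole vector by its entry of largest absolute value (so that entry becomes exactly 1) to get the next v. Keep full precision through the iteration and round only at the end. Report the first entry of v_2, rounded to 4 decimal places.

Lv0 = (7.00000, 4.00000); divide by 7.00000 → v1 = (1.00000, 0.57143)
Lv1 = (4.00000, 6.28571); divide by 6.28571 → v2 = (0.63636, 1.00000)
Requested entry of v2: 28/44 = 0.6364

0.6364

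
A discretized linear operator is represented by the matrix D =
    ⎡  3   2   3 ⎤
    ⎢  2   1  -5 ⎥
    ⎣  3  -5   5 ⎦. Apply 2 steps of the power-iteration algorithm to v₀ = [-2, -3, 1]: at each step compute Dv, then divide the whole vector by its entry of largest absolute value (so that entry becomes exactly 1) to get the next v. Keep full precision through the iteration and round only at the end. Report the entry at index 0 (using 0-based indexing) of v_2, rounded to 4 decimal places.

Dv0 = (-9.00000, -12.00000, 14.00000); divide by 14.00000 → v1 = (-0.64286, -0.85714, 1.00000)
Dv1 = (-0.64286, -7.14286, 7.35714); divide by 7.35714 → v2 = (-0.08738, -0.97087, 1.00000)
Requested entry of v2: -9/103 = -0.0874

-0.0874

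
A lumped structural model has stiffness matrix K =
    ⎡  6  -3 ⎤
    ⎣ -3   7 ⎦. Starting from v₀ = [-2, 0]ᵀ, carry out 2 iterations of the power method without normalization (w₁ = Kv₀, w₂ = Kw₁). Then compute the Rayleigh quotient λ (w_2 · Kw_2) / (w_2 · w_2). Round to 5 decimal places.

w1 = Kv₀ = (6·(-2) + (-3)·0; (-3)·(-2) + 7·0) = (-12, 6)
w2 = Kw1 = (6·(-12) + (-3)·6; (-3)·(-12) + 7·6) = (-90, 78)
Kw2 = (-774, 816)
w2·Kw2 = (-90)·(-774) + 78·816 = 133308; w2·w2 = (-90)·(-90) + 78·78 = 14184
λ ≈ 133308/14184 = 9.39848

9.39848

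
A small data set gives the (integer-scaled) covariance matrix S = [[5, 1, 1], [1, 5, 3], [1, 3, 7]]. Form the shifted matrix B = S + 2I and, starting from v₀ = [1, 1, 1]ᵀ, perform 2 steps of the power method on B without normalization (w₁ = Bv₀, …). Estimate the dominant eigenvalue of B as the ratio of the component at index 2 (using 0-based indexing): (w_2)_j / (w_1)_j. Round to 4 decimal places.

12.2308

B = S + 2I has rows (7, 1, 1); (1, 7, 3); (1, 3, 9)
w1 = Bv₀ = (7·1 + 1·1 + 1·1; 1·1 + 7·1 + 3·1; 1·1 + 3·1 + 9·1) = (9, 11, 13)
w2 = Bw1 = (7·9 + 1·11 + 1·13; 1·9 + 7·11 + 3·13; 1·9 + 3·11 + 9·13) = (87, 125, 159)
Ratio: 159/13 = 12.2308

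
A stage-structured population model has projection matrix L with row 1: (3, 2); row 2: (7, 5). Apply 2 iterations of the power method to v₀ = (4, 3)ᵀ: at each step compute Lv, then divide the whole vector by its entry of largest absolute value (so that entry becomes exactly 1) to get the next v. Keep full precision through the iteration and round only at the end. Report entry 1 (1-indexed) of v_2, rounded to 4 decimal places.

Lv0 = (18.00000, 43.00000); divide by 43.00000 → v1 = (0.41860, 1.00000)
Lv1 = (3.25581, 7.93023); divide by 7.93023 → v2 = (0.41056, 1.00000)
Requested entry of v2: 140/341 = 0.4106

0.4106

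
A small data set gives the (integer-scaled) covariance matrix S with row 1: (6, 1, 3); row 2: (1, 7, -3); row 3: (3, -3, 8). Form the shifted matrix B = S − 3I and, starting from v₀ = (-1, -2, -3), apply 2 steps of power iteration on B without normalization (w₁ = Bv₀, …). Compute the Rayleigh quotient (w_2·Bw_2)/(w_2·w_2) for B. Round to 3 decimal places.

B = S − 3I has rows (3, 1, 3); (1, 4, -3); (3, -3, 5)
w1 = Bv₀ = (3·(-1) + 1·(-2) + 3·(-3); 1·(-1) + 4·(-2) + (-3)·(-3); 3·(-1) + (-3)·(-2) + 5·(-3)) = (-14, 0, -12)
w2 = Bw1 = (3·(-14) + 1·0 + 3·(-12); 1·(-14) + 4·0 + (-3)·(-12); 3·(-14) + (-3)·0 + 5·(-12)) = (-78, 22, -102)
Bw2 = (-518, 316, -810)
w2·Bw2 = 129976; w2·w2 = 16972; μ ≈ 129976/16972 = 7.658

μ ≈ 7.658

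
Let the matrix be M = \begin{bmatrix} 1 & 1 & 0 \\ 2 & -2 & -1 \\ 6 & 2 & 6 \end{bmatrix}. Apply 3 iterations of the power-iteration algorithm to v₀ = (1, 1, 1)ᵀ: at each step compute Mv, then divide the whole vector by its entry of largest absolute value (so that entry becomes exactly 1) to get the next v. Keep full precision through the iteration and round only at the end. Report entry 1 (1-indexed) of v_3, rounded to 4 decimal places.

-0.0126

Mv0 = (2.00000, -1.00000, 14.00000); divide by 14.00000 → v1 = (0.14286, -0.07143, 1.00000)
Mv1 = (0.07143, -0.57143, 6.71429); divide by 6.71429 → v2 = (0.01064, -0.08511, 1.00000)
Mv2 = (-0.07447, -0.80851, 5.89362); divide by 5.89362 → v3 = (-0.01264, -0.13718, 1.00000)
Requested entry of v3: -7/554 = -0.0126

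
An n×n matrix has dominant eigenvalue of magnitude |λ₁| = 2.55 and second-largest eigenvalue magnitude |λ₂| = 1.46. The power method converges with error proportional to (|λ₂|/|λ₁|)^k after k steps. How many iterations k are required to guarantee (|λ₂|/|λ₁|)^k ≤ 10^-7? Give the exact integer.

|λ₂/λ₁| = 1.46/2.55 = 0.57255
Need k ≥ ln(10^-7) / ln(0.57255) = -16.1181 / -0.5577 ≈ 28.903
Smallest integer k satisfying the bound: 29

29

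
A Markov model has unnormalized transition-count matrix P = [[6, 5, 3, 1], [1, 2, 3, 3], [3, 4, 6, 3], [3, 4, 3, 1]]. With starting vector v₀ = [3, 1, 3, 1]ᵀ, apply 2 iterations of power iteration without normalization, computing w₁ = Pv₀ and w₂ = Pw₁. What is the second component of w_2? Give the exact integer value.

w1 = Pv₀ = (6·3 + 5·1 + 3·3 + 1·1; 1·3 + 2·1 + 3·3 + 3·1; 3·3 + 4·1 + 6·3 + 3·1; 3·3 + 4·1 + 3·3 + 1·1) = (33, 17, 34, 23)
w2 = Pw1 = (6·33 + 5·17 + 3·34 + 1·23; 1·33 + 2·17 + 3·34 + 3·23; 3·33 + 4·17 + 6·34 + 3·23; 3·33 + 4·17 + 3·34 + 1·23) = (408, 238, 440, 292)
The requested component of w2 is 238.

238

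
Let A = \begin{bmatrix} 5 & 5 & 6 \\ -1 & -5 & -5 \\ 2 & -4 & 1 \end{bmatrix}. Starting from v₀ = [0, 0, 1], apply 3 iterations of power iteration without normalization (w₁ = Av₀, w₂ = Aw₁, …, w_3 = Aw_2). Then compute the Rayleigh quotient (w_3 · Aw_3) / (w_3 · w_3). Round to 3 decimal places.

w1 = Av₀ = (6, -5, 1)
w2 = Aw1 = (11, 14, 33)
w3 = Aw2 = (323, -246, -1)
Aw3 = (379, 912, 1629)
w3·Aw3 = 323·379 + (-246)·912 + (-1)·1629 = -103564; w3·w3 = 323·323 + (-246)·(-246) + (-1)·(-1) = 164846
λ ≈ -103564/164846 = -0.628

-0.628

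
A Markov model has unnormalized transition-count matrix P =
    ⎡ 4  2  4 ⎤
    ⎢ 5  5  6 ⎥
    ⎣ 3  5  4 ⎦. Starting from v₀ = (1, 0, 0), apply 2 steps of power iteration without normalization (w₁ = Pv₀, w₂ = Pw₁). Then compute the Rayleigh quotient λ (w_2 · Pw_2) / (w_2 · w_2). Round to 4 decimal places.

w1 = Pv₀ = (4·1 + 2·0 + 4·0; 5·1 + 5·0 + 6·0; 3·1 + 5·0 + 4·0) = (4, 5, 3)
w2 = Pw1 = (4·4 + 2·5 + 4·3; 5·4 + 5·5 + 6·3; 3·4 + 5·5 + 4·3) = (38, 63, 49)
Pw2 = (474, 799, 625)
w2·Pw2 = 38·474 + 63·799 + 49·625 = 98974; w2·w2 = 38·38 + 63·63 + 49·49 = 7814
λ ≈ 98974/7814 = 12.6662

12.6662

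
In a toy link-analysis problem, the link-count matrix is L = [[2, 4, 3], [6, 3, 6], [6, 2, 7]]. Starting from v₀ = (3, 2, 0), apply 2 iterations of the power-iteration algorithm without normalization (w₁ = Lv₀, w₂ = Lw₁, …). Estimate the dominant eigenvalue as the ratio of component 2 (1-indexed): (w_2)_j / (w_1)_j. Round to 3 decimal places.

12.000

w1 = Lv₀ = (14, 24, 22)
w2 = Lw1 = (190, 288, 286)
Ratio at component: 288 / 24 = 12.000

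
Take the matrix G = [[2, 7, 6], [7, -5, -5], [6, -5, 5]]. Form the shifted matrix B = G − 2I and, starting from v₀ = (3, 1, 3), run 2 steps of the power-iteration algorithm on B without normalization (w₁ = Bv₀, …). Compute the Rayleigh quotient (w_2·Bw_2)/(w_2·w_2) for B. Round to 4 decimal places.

5.8667

B = G − 2I has rows (0, 7, 6); (7, -7, -5); (6, -5, 3)
w1 = Bv₀ = (0·3 + 7·1 + 6·3; 7·3 + (-7)·1 + (-5)·3; 6·3 + (-5)·1 + 3·3) = (25, -1, 22)
w2 = Bw1 = (0·25 + 7·(-1) + 6·22; 7·25 + (-7)·(-1) + (-5)·22; 6·25 + (-5)·(-1) + 3·22) = (125, 72, 221)
Bw2 = (1830, -734, 1053)
w2·Bw2 = 408615; w2·w2 = 69650; μ ≈ 408615/69650 = 5.8667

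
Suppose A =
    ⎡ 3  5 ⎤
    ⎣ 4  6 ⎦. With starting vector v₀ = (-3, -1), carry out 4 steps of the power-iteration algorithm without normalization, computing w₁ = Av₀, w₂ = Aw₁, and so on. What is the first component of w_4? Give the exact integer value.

-11208

w1 = Av₀ = (3·(-3) + 5·(-1); 4·(-3) + 6·(-1)) = (-14, -18)
w2 = Aw1 = (3·(-14) + 5·(-18); 4·(-14) + 6·(-18)) = (-132, -164)
w3 = Aw2 = (-1216, -1512)
w4 = Aw3 = (-11208, -13936)
The requested component of w4 is -11208.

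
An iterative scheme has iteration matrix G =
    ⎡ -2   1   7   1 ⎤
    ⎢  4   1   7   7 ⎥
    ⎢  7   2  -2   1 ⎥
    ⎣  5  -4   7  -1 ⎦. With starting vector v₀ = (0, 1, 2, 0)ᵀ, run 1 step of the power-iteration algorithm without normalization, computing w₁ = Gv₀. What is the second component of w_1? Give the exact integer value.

15

w1 = Gv₀ = (15, 15, -2, 10)
The requested component of w1 is 15.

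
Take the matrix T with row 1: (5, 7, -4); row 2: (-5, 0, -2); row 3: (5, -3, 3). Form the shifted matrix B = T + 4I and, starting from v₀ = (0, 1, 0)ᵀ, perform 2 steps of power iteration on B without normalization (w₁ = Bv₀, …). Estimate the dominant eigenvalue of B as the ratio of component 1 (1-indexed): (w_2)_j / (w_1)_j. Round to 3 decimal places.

B = T + 4I has rows (9, 7, -4); (-5, 4, -2); (5, -3, 7)
w1 = Bv₀ = (9·0 + 7·1 + (-4)·0; (-5)·0 + 4·1 + (-2)·0; 5·0 + (-3)·1 + 7·0) = (7, 4, -3)
w2 = Bw1 = (9·7 + 7·4 + (-4)·(-3); (-5)·7 + 4·4 + (-2)·(-3); 5·7 + (-3)·4 + 7·(-3)) = (103, -13, 2)
Ratio: 103/7 = 14.714

14.714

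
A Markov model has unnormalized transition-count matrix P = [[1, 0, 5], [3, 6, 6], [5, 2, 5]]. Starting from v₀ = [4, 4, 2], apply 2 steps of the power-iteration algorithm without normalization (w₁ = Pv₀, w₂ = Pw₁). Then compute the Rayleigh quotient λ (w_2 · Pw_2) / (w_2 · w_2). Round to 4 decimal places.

w1 = Pv₀ = (1·4 + 0·4 + 5·2; 3·4 + 6·4 + 6·2; 5·4 + 2·4 + 5·2) = (14, 48, 38)
w2 = Pw1 = (1·14 + 0·48 + 5·38; 3·14 + 6·48 + 6·38; 5·14 + 2·48 + 5·38) = (204, 558, 356)
Pw2 = (1984, 6096, 3916)
w2·Pw2 = 204·1984 + 558·6096 + 356·3916 = 5200400; w2·w2 = 204·204 + 558·558 + 356·356 = 479716
λ ≈ 5200400/479716 = 10.8406

λ ≈ 10.8406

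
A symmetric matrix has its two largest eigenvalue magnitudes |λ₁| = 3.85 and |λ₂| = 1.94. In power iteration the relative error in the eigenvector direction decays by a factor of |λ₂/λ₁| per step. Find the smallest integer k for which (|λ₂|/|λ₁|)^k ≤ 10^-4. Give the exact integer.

14

|λ₂/λ₁| = 1.94/3.85 = 0.50390
Need k ≥ ln(10^-4) / ln(0.50390) = -9.2103 / -0.6854 ≈ 13.438
Smallest integer k satisfying the bound: 14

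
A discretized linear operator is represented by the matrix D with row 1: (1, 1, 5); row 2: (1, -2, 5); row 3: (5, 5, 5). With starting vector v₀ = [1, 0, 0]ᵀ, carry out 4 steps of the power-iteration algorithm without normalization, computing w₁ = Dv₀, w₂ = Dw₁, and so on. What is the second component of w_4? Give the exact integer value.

w1 = Dv₀ = (1·1 + 1·0 + 5·0; 1·1 + (-2)·0 + 5·0; 5·1 + 5·0 + 5·0) = (1, 1, 5)
w2 = Dw1 = (1·1 + 1·1 + 5·5; 1·1 + (-2)·1 + 5·5; 5·1 + 5·1 + 5·5) = (27, 24, 35)
w3 = Dw2 = (226, 154, 430)
w4 = Dw3 = (2530, 2068, 4050)
The requested component of w4 is 2068.

2068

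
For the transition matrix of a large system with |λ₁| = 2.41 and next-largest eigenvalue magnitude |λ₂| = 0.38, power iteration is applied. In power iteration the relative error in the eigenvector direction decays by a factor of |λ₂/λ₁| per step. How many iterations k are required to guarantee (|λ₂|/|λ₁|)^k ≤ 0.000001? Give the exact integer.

8

|λ₂/λ₁| = 0.38/2.41 = 0.15768
Need k ≥ ln(0.000001) / ln(0.15768) = -13.8155 / -1.8472 ≈ 7.479
Smallest integer k satisfying the bound: 8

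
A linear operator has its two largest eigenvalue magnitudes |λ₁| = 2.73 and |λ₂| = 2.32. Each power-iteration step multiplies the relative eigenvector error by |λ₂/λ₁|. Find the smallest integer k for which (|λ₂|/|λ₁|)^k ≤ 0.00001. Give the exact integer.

|λ₂/λ₁| = 2.32/2.73 = 0.84982
Need k ≥ ln(0.00001) / ln(0.84982) = -11.5129 / -0.1627 ≈ 70.747
Smallest integer k satisfying the bound: 71

71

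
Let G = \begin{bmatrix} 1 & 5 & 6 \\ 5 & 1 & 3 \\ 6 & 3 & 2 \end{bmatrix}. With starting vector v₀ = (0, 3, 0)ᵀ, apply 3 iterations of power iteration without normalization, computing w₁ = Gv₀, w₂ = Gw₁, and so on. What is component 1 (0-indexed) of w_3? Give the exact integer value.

876

w1 = Gv₀ = (1·0 + 5·3 + 6·0; 5·0 + 1·3 + 3·0; 6·0 + 3·3 + 2·0) = (15, 3, 9)
w2 = Gw1 = (1·15 + 5·3 + 6·9; 5·15 + 1·3 + 3·9; 6·15 + 3·3 + 2·9) = (84, 105, 117)
w3 = Gw2 = (1311, 876, 1053)
The requested component of w3 is 876.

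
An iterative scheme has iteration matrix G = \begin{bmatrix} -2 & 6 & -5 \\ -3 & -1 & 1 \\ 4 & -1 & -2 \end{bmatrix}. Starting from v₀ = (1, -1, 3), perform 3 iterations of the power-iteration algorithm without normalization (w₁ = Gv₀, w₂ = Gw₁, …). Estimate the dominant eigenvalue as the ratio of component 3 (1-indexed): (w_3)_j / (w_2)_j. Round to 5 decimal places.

w1 = Gv₀ = ((-2)·1 + 6·(-1) + (-5)·3; (-3)·1 + (-1)·(-1) + 1·3; 4·1 + (-1)·(-1) + (-2)·3) = (-23, 1, -1)
w2 = Gw1 = ((-2)·(-23) + 6·1 + (-5)·(-1); (-3)·(-23) + (-1)·1 + 1·(-1); 4·(-23) + (-1)·1 + (-2)·(-1)) = (57, 67, -91)
w3 = Gw2 = (743, -329, 343)
Ratio at component: 343 / -91 = -3.76923

λ ≈ -3.76923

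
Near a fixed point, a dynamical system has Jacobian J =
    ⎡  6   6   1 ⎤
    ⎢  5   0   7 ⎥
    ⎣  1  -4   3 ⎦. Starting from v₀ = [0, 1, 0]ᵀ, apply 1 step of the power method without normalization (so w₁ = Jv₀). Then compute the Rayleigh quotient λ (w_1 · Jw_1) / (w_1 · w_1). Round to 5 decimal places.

λ ≈ 4.15385

w1 = Jv₀ = (6, 0, -4)
Jw1 = (32, 2, -6)
w1·Jw1 = 6·32 + 0·2 + (-4)·(-6) = 216; w1·w1 = 6·6 + 0·0 + (-4)·(-4) = 52
λ ≈ 216/52 = 4.15385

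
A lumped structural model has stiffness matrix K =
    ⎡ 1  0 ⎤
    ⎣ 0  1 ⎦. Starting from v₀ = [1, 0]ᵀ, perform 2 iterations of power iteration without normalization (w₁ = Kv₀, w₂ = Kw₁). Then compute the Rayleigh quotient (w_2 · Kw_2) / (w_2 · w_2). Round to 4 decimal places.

w1 = Kv₀ = (1·1 + 0·0; 0·1 + 1·0) = (1, 0)
w2 = Kw1 = (1·1 + 0·0; 0·1 + 1·0) = (1, 0)
Kw2 = (1, 0)
w2·Kw2 = 1·1 + 0·0 = 1; w2·w2 = 1·1 + 0·0 = 1
λ ≈ 1/1 = 1.0000

1.0000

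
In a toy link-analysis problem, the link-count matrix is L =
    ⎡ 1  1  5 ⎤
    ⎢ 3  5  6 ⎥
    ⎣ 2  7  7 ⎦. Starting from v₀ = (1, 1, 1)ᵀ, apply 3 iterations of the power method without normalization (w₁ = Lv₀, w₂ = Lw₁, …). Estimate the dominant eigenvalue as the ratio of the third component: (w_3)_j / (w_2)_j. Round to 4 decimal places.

w1 = Lv₀ = (7, 14, 16)
w2 = Lw1 = (101, 187, 224)
w3 = Lw2 = (1408, 2582, 3079)
Ratio at component: 3079 / 224 = 13.7455

λ ≈ 13.7455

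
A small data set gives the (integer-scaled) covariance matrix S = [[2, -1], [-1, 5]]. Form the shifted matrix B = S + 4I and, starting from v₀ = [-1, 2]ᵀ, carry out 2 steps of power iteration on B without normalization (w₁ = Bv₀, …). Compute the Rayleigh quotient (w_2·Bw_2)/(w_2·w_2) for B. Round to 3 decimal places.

9.288

B = S + 4I has rows (6, -1); (-1, 9)
w1 = Bv₀ = (-8, 19)
w2 = Bw1 = (-67, 179)
Bw2 = (-581, 1678)
w2·Bw2 = 339289; w2·w2 = 36530; μ ≈ 339289/36530 = 9.288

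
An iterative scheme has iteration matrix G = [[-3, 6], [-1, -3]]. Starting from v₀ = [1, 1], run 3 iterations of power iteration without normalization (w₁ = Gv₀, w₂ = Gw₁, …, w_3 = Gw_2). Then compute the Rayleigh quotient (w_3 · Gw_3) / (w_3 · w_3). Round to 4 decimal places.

-2.8042

w1 = Gv₀ = ((-3)·1 + 6·1; (-1)·1 + (-3)·1) = (3, -4)
w2 = Gw1 = ((-3)·3 + 6·(-4); (-1)·3 + (-3)·(-4)) = (-33, 9)
w3 = Gw2 = (153, 6)
Gw3 = (-423, -171)
w3·Gw3 = 153·(-423) + 6·(-171) = -65745; w3·w3 = 153·153 + 6·6 = 23445
λ ≈ -65745/23445 = -2.8042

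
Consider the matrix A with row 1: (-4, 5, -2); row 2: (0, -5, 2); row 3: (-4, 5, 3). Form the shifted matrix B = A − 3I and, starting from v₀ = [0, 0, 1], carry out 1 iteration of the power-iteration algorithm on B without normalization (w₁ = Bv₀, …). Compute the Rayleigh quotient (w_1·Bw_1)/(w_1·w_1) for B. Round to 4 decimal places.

μ ≈ -10.0000

B = A − 3I has rows (-7, 5, -2); (0, -8, 2); (-4, 5, 0)
w1 = Bv₀ = (-2, 2, 0)
Bw1 = (24, -16, 18)
w1·Bw1 = -80; w1·w1 = 8; μ ≈ -80/8 = -10.0000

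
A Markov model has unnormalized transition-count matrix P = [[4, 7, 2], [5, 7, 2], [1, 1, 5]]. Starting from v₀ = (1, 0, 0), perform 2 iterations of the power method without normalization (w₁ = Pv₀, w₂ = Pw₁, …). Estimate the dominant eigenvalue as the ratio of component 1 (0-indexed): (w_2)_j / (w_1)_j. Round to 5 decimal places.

λ ≈ 11.40000

w1 = Pv₀ = (4, 5, 1)
w2 = Pw1 = (53, 57, 14)
Ratio at component: 57 / 5 = 11.40000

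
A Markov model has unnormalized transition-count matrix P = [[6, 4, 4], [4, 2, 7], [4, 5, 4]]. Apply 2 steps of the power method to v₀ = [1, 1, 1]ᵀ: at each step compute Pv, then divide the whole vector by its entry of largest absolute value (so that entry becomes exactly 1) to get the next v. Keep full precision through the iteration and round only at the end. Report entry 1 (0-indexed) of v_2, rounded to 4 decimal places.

0.9202

Pv0 = (14.00000, 13.00000, 13.00000); divide by 14.00000 → v1 = (1.00000, 0.92857, 0.92857)
Pv1 = (13.42857, 12.35714, 12.35714); divide by 13.42857 → v2 = (1.00000, 0.92021, 0.92021)
Requested entry of v2: 173/188 = 0.9202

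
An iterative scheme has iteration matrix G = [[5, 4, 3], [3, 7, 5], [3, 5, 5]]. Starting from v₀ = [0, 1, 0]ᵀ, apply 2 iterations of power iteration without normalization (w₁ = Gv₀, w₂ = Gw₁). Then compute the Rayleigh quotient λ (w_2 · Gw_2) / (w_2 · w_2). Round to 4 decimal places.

λ ≈ 13.5718

w1 = Gv₀ = (5·0 + 4·1 + 3·0; 3·0 + 7·1 + 5·0; 3·0 + 5·1 + 5·0) = (4, 7, 5)
w2 = Gw1 = (5·4 + 4·7 + 3·5; 3·4 + 7·7 + 5·5; 3·4 + 5·7 + 5·5) = (63, 86, 72)
Gw2 = (875, 1151, 979)
w2·Gw2 = 63·875 + 86·1151 + 72·979 = 224599; w2·w2 = 63·63 + 86·86 + 72·72 = 16549
λ ≈ 224599/16549 = 13.5718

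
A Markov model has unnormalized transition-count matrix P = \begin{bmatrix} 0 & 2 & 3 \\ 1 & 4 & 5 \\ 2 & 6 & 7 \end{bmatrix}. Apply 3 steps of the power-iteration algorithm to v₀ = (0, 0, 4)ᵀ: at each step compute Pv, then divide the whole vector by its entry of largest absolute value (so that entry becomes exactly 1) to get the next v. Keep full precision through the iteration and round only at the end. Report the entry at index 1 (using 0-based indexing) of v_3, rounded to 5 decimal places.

Pv0 = (12.000000, 20.000000, 28.000000); divide by 28.000000 → v1 = (0.428571, 0.714286, 1.000000)
Pv1 = (4.428571, 8.285714, 12.142857); divide by 12.142857 → v2 = (0.364706, 0.682353, 1.000000)
Pv2 = (4.364706, 8.094118, 11.823529); divide by 11.823529 → v3 = (0.369154, 0.684577, 1.000000)
Requested entry of v3: 2752/4020 = 0.68458

0.68458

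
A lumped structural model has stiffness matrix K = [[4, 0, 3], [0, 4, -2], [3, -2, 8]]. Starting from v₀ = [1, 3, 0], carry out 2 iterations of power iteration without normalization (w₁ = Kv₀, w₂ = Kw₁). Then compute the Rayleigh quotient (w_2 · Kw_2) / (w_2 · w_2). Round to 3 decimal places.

6.687

w1 = Kv₀ = (4·1 + 0·3 + 3·0; 0·1 + 4·3 + (-2)·0; 3·1 + (-2)·3 + 8·0) = (4, 12, -3)
w2 = Kw1 = (4·4 + 0·12 + 3·(-3); 0·4 + 4·12 + (-2)·(-3); 3·4 + (-2)·12 + 8·(-3)) = (7, 54, -36)
Kw2 = (-80, 288, -375)
w2·Kw2 = 7·(-80) + 54·288 + (-36)·(-375) = 28492; w2·w2 = 7·7 + 54·54 + (-36)·(-36) = 4261
λ ≈ 28492/4261 = 6.687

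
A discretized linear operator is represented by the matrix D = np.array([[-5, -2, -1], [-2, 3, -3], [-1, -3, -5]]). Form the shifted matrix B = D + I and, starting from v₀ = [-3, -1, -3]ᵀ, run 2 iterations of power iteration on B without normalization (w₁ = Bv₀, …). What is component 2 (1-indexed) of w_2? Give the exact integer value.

B = D + I has rows (-4, -2, -1); (-2, 4, -3); (-1, -3, -4)
w1 = Bv₀ = (17, 11, 18)
w2 = Bw1 = (-108, -44, -122)
Requested component of w2: -44

-44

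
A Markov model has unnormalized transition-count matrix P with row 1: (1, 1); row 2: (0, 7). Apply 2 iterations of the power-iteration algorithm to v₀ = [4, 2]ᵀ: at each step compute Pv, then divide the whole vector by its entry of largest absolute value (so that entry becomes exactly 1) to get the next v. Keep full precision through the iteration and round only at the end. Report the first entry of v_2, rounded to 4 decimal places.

0.2041

Pv0 = (6.00000, 14.00000); divide by 14.00000 → v1 = (0.42857, 1.00000)
Pv1 = (1.42857, 7.00000); divide by 7.00000 → v2 = (0.20408, 1.00000)
Requested entry of v2: 20/98 = 0.2041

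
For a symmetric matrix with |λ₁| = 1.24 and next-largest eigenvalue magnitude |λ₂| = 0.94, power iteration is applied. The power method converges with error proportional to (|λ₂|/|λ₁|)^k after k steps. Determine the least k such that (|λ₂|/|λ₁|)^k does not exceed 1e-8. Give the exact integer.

67

|λ₂/λ₁| = 0.94/1.24 = 0.75806
Need k ≥ ln(1e-8) / ln(0.75806) = -18.4207 / -0.2770 ≈ 66.504
Smallest integer k satisfying the bound: 67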